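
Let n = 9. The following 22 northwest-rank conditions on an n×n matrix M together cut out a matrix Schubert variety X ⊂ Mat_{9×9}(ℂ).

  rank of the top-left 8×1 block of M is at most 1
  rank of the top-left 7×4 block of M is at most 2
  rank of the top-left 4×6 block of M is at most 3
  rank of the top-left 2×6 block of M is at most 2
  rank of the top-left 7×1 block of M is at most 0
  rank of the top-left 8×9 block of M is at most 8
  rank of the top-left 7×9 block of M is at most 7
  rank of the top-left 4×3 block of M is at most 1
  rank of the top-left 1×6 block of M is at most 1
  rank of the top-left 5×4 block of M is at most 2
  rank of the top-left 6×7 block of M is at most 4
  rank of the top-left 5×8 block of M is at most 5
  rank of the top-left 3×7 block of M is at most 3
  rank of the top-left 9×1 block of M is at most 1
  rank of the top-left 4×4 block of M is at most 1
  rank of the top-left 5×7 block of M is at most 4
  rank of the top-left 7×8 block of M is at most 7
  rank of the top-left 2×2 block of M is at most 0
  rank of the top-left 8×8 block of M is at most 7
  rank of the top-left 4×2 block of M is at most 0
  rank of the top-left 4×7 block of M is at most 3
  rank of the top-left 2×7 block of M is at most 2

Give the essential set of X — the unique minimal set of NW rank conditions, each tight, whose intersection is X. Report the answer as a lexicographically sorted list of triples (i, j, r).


The tightest implied rank at each (i,j), from the 22 conditions:

  R[1]: 0, 0, 1, 1, 1, 1, 1, 1, 1
  R[2]: 0, 0, 1, 1, 2, 2, 2, 2, 2
  R[3]: 0, 0, 1, 1, 2, 3, 3, 3, 3
  R[4]: 0, 0, 1, 1, 2, 3, 3, 4, 4
  R[5]: 0, 1, 2, 2, 3, 4, 4, 5, 5
  R[6]: 0, 1, 2, 2, 3, 4, 4, 5, 6
  R[7]: 0, 1, 2, 2, 3, 4, 5, 6, 7
  R[8]: 1, 2, 3, 3, 4, 5, 6, 7, 8
  R[9]: 1, 2, 3, 4, 5, 6, 7, 8, 9

second differences of R give the permutation w = (3, 5, 6, 8, 2, 9, 7, 1, 4).

6 SE-corners of the 18-cell Rothe diagram give Ess(w):

[(4, 2, 0), (4, 4, 1), (4, 7, 3), (6, 7, 4), (7, 1, 0), (7, 4, 2)]


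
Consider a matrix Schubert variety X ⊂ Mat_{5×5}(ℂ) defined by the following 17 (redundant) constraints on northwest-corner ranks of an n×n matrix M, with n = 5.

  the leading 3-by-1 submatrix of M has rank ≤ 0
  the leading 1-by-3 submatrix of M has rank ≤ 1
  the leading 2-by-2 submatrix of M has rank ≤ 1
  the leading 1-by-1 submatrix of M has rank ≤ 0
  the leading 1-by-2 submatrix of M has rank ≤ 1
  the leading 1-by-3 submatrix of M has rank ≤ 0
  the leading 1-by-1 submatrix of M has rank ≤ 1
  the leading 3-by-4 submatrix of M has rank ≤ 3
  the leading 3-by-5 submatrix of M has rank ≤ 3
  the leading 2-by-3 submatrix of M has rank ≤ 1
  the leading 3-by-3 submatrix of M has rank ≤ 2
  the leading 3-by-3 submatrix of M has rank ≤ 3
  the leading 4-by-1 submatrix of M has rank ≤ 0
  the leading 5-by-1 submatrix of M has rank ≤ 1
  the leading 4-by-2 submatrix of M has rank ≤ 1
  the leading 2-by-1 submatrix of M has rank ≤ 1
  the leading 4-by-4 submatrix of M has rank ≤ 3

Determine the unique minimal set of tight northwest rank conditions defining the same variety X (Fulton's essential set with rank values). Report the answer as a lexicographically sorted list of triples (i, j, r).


Rank table r_w(5×5) implied by the 17 constraints:

  i=1: 0 | 0 | 0 | 1 | 1
  i=2: 0 | 1 | 1 | 2 | 2
  i=3: 0 | 1 | 2 | 3 | 3
  i=4: 0 | 1 | 2 | 3 | 4
  i=5: 1 | 2 | 3 | 4 | 5

giving w = (4, 2, 3, 5, 1) via Δ²R.

D(w) has 6 cells with 2 SE-corners; essential set:

[(1, 3, 0), (4, 1, 0)]


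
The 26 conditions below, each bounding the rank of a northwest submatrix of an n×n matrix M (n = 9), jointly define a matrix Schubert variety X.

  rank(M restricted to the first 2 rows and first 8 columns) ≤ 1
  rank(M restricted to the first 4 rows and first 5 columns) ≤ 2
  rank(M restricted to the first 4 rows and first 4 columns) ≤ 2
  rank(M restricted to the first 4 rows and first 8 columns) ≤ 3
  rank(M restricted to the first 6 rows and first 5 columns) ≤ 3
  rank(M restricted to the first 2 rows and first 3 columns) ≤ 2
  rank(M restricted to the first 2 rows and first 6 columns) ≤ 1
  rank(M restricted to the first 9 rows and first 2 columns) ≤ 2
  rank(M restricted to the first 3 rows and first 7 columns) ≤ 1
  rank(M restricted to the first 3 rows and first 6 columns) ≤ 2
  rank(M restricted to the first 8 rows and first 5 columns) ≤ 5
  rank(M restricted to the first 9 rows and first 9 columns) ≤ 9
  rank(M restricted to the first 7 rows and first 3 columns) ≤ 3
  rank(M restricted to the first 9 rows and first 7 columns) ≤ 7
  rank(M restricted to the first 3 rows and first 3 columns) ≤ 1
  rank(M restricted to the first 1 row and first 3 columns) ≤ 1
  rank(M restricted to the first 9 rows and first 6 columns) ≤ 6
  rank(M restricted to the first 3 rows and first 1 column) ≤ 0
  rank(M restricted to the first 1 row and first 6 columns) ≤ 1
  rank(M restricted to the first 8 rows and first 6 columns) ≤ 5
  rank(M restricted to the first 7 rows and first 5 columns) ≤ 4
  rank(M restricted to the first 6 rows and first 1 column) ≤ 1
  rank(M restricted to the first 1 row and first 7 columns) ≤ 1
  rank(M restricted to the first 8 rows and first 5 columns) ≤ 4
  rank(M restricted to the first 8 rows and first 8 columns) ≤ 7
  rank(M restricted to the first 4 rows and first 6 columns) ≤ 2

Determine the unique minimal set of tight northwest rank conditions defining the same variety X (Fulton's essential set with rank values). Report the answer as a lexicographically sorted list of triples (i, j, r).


Propagating the 26 rank bounds to every northwest block:

  R[1]: 0 | 1 | 1 | 1 | 1 | 1 | 1 | 1 | 1
  R[2]: 0 | 1 | 1 | 1 | 1 | 1 | 1 | 1 | 2
  R[3]: 0 | 1 | 1 | 1 | 1 | 1 | 1 | 2 | 3
  R[4]: 1 | 2 | 2 | 2 | 2 | 2 | 2 | 3 | 4
  R[5]: 1 | 2 | 3 | 3 | 3 | 3 | 3 | 4 | 5
  R[6]: 1 | 2 | 3 | 3 | 3 | 4 | 4 | 5 | 6
  R[7]: 1 | 2 | 3 | 4 | 4 | 5 | 5 | 6 | 7
  R[8]: 1 | 2 | 3 | 4 | 4 | 5 | 6 | 7 | 8
  R[9]: 1 | 2 | 3 | 4 | 5 | 6 | 7 | 8 | 9

hence w(1..9) = (2, 9, 8, 1, 3, 6, 4, 7, 5).

ℓ(w)=17; the 5 essential cells (i,j,r):

[(2, 8, 1), (3, 1, 0), (3, 7, 1), (6, 5, 3), (8, 5, 4)]


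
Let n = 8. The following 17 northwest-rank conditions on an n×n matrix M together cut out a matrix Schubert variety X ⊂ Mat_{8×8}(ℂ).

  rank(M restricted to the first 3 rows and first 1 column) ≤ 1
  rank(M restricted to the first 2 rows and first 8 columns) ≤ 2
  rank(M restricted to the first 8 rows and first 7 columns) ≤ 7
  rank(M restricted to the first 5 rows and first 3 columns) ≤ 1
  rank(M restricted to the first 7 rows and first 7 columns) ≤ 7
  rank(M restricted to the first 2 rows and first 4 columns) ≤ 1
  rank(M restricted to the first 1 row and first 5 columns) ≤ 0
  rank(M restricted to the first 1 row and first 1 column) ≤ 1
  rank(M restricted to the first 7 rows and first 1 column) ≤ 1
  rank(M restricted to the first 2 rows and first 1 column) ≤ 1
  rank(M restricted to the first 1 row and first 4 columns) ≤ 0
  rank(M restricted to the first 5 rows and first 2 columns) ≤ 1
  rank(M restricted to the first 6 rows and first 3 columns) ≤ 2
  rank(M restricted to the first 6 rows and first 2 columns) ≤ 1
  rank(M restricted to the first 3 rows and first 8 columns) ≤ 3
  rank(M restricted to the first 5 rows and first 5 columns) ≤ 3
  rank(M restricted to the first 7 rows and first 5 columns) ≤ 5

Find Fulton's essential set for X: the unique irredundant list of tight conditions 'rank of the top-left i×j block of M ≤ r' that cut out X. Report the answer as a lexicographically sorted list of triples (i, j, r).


Propagating the 17 rank bounds to every northwest block:

  row 1: 0, 0, 0, 0, 0, 1, 1, 1
  row 2: 1, 1, 1, 1, 1, 2, 2, 2
  row 3: 1, 1, 1, 2, 2, 3, 3, 3
  row 4: 1, 1, 1, 2, 3, 4, 4, 4
  row 5: 1, 1, 1, 2, 3, 4, 5, 5
  row 6: 1, 1, 2, 3, 4, 5, 6, 6
  row 7: 1, 2, 3, 4, 5, 6, 7, 7
  row 8: 1, 2, 3, 4, 5, 6, 7, 8

hence w(1..8) = (6, 1, 4, 5, 7, 3, 2, 8).

Rothe diagram D(w) (12 cells), 3 SE-corners (essential conditions):

[(1, 5, 0), (5, 3, 1), (6, 2, 1)]


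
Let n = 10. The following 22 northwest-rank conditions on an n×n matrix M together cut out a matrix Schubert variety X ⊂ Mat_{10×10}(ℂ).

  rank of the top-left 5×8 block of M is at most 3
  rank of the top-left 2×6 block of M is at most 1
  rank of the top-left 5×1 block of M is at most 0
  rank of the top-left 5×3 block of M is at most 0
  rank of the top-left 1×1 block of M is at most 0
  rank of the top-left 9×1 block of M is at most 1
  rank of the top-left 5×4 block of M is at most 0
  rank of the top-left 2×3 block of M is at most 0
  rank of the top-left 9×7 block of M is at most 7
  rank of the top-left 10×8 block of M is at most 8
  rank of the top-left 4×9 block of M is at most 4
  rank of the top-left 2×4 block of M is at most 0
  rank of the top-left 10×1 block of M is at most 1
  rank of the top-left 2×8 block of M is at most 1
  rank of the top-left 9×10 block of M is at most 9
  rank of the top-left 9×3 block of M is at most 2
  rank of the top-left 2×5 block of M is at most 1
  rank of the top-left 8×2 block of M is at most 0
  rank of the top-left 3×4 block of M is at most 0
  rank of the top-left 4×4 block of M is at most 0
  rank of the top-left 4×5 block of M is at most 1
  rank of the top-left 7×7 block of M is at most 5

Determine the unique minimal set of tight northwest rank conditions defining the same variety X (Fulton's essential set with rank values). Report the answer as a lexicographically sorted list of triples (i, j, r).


The tightest implied rank at each (i,j), from the 22 conditions:

  0 | 0 | 0 | 0 | 1 | 1 | 1 | 1 | 1 | 1
  0 | 0 | 0 | 0 | 1 | 1 | 1 | 1 | 2 | 2
  0 | 0 | 0 | 0 | 1 | 2 | 2 | 2 | 3 | 3
  0 | 0 | 0 | 0 | 1 | 2 | 3 | 3 | 4 | 4
  0 | 0 | 0 | 0 | 1 | 2 | 3 | 3 | 4 | 5
  0 | 0 | 1 | 1 | 2 | 3 | 4 | 4 | 5 | 6
  0 | 0 | 1 | 2 | 3 | 4 | 5 | 5 | 6 | 7
  0 | 0 | 1 | 2 | 3 | 4 | 5 | 6 | 7 | 8
  1 | 1 | 2 | 3 | 4 | 5 | 6 | 7 | 8 | 9
  1 | 2 | 3 | 4 | 5 | 6 | 7 | 8 | 9 | 10

reading off 1-entries of Δ²R: w = (5, 9, 6, 7, 10, 3, 4, 8, 1, 2).

D(w) has 30 cells with 4 SE-corners; essential set:

[(2, 8, 1), (5, 4, 0), (5, 8, 3), (8, 2, 0)]


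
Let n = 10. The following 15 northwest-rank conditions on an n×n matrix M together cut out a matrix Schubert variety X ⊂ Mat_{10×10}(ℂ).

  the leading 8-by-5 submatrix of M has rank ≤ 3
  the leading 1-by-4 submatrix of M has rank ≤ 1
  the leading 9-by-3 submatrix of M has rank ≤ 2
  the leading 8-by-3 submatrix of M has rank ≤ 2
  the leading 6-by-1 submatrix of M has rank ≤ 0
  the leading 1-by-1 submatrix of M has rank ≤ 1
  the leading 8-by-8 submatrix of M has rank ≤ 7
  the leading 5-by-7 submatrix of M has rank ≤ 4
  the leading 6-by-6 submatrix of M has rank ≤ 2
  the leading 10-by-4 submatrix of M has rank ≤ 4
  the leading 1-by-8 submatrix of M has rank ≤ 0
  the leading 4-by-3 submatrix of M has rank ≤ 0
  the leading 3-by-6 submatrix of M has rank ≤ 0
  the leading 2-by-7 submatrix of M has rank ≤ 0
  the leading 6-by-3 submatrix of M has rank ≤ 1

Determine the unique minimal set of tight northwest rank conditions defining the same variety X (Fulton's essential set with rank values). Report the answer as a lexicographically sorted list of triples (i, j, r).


Rank table r_w(10×10) implied by the 15 constraints:

  0, 0, 0, 0, 0, 0, 0, 0, 1, 1
  0, 0, 0, 0, 0, 0, 0, 1, 2, 2
  0, 0, 0, 0, 0, 0, 1, 2, 3, 3
  0, 0, 0, 1, 1, 1, 2, 3, 4, 4
  0, 1, 1, 2, 2, 2, 3, 4, 5, 5
  0, 1, 1, 2, 2, 2, 3, 4, 5, 6
  1, 2, 2, 3, 3, 3, 4, 5, 6, 7
  1, 2, 2, 3, 3, 4, 5, 6, 7, 8
  1, 2, 2, 3, 4, 5, 6, 7, 8, 9
  1, 2, 3, 4, 5, 6, 7, 8, 9, 10

giving w = (9, 8, 7, 4, 2, 10, 1, 6, 5, 3) via Δ²R.

ℓ(w)=32; the 9 essential cells (i,j,r):

[(1, 8, 0), (2, 7, 0), (3, 6, 0), (4, 3, 0), (6, 1, 0), (6, 3, 1), (6, 6, 2), (8, 5, 3), (9, 3, 2)]


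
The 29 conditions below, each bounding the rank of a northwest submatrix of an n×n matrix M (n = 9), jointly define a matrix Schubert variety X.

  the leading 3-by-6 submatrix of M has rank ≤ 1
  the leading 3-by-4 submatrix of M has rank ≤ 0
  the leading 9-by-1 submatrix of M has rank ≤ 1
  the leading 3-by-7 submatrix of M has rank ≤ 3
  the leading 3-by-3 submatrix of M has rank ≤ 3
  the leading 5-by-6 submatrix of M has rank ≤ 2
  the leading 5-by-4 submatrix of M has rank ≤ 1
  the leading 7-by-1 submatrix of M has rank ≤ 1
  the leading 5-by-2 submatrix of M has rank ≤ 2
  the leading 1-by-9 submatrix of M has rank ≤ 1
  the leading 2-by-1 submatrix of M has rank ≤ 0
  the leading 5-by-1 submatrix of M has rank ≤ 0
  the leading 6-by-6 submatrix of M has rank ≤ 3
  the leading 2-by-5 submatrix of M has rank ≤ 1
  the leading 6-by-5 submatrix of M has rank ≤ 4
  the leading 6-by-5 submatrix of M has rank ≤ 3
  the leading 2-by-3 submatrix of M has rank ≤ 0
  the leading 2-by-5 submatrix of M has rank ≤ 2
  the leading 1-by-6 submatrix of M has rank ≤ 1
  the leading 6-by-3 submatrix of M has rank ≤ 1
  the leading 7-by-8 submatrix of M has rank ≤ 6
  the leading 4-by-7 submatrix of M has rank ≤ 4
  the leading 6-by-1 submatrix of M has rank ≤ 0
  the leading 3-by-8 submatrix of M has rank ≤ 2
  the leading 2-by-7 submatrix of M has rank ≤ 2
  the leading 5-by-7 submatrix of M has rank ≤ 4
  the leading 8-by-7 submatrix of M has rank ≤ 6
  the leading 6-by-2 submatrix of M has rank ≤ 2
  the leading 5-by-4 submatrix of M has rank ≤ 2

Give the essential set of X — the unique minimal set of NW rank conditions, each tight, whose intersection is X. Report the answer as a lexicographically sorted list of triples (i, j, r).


Propagating the 29 rank bounds to every northwest block:

  R[1]: 0  0  0  0  1  1  1  1  1
  R[2]: 0  0  0  0  1  1  2  2  2
  R[3]: 0  0  0  0  1  1  2  2  3
  R[4]: 0  1  1  1  2  2  3  3  4
  R[5]: 0  1  1  1  2  2  3  4  5
  R[6]: 0  1  1  2  3  3  4  5  6
  R[7]: 1  2  2  3  4  4  5  6  7
  R[8]: 1  2  3  4  5  5  6  7  8
  R[9]: 1  2  3  4  5  6  7  8  9

second differences of R give the permutation w = (5, 7, 9, 2, 8, 4, 1, 3, 6).

Fulton essential set (7 of the 22 Rothe cells):

[(3, 4, 0), (3, 6, 1), (3, 8, 2), (5, 4, 1), (5, 6, 2), (6, 1, 0), (6, 3, 1)]


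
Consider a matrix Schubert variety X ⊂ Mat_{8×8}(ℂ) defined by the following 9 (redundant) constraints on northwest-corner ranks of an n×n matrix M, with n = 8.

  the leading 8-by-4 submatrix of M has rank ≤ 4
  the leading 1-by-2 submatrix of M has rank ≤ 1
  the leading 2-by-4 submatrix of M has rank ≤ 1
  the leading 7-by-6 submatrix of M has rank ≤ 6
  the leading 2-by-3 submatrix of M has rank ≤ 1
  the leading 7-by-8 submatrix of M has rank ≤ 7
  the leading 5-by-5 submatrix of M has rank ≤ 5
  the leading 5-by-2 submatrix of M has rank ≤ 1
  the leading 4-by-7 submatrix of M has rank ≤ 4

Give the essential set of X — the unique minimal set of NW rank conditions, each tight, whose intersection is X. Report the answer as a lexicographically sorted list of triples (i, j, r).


The tightest implied rank at each (i,j), from the 9 conditions:

  1 | 1 | 1 | 1 | 1 | 1 | 1 | 1
  1 | 1 | 1 | 1 | 2 | 2 | 2 | 2
  1 | 1 | 2 | 2 | 3 | 3 | 3 | 3
  1 | 1 | 2 | 3 | 4 | 4 | 4 | 4
  1 | 1 | 2 | 3 | 4 | 5 | 5 | 5
  1 | 2 | 3 | 4 | 5 | 6 | 6 | 6
  1 | 2 | 3 | 4 | 5 | 6 | 7 | 7
  1 | 2 | 3 | 4 | 5 | 6 | 7 | 8

giving w = (1, 5, 3, 4, 6, 2, 7, 8) via Δ²R.

2 SE-corners of the 6-cell Rothe diagram give Ess(w):

[(2, 4, 1), (5, 2, 1)]


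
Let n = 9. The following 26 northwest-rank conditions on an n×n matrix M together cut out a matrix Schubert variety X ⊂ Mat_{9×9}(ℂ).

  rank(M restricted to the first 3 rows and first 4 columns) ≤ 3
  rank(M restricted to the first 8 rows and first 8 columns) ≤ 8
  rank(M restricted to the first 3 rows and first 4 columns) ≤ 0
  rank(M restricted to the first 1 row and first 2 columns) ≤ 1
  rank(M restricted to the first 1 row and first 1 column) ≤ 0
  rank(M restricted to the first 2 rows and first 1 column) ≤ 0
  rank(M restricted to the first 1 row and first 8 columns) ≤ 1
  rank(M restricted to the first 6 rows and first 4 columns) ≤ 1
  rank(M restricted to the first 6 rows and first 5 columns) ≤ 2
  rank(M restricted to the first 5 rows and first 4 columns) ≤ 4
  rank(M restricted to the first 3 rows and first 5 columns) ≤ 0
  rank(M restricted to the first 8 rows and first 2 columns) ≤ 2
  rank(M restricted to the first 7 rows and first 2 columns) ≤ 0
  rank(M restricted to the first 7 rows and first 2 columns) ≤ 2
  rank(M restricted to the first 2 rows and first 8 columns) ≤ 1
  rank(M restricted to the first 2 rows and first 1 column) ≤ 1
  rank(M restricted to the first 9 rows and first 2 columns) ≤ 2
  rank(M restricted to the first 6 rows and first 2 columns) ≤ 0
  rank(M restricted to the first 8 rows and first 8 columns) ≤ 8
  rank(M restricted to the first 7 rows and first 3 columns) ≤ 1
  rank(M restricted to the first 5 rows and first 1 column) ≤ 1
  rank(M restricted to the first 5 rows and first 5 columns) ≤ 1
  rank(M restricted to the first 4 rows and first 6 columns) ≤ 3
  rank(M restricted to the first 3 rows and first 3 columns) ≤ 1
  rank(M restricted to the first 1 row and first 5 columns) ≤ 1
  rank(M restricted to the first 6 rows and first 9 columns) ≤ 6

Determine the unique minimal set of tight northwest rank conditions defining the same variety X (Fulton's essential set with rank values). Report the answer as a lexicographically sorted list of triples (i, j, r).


The tightest implied rank at each (i,j), from the 26 conditions:

  0 | 0 | 0 | 0 | 0 | 1 | 1 | 1 | 1
  0 | 0 | 0 | 0 | 0 | 1 | 1 | 1 | 2
  0 | 0 | 0 | 0 | 0 | 1 | 2 | 2 | 3
  0 | 0 | 1 | 1 | 1 | 2 | 3 | 3 | 4
  0 | 0 | 1 | 1 | 1 | 2 | 3 | 4 | 5
  0 | 0 | 1 | 1 | 2 | 3 | 4 | 5 | 6
  0 | 0 | 1 | 2 | 3 | 4 | 5 | 6 | 7
  1 | 1 | 2 | 3 | 4 | 5 | 6 | 7 | 8
  1 | 2 | 3 | 4 | 5 | 6 | 7 | 8 | 9

giving w = (6, 9, 7, 3, 8, 5, 4, 1, 2) via Δ²R.

Fulton essential set (5 of the 28 Rothe cells):

[(2, 8, 1), (3, 5, 0), (5, 5, 1), (6, 4, 1), (7, 2, 0)]


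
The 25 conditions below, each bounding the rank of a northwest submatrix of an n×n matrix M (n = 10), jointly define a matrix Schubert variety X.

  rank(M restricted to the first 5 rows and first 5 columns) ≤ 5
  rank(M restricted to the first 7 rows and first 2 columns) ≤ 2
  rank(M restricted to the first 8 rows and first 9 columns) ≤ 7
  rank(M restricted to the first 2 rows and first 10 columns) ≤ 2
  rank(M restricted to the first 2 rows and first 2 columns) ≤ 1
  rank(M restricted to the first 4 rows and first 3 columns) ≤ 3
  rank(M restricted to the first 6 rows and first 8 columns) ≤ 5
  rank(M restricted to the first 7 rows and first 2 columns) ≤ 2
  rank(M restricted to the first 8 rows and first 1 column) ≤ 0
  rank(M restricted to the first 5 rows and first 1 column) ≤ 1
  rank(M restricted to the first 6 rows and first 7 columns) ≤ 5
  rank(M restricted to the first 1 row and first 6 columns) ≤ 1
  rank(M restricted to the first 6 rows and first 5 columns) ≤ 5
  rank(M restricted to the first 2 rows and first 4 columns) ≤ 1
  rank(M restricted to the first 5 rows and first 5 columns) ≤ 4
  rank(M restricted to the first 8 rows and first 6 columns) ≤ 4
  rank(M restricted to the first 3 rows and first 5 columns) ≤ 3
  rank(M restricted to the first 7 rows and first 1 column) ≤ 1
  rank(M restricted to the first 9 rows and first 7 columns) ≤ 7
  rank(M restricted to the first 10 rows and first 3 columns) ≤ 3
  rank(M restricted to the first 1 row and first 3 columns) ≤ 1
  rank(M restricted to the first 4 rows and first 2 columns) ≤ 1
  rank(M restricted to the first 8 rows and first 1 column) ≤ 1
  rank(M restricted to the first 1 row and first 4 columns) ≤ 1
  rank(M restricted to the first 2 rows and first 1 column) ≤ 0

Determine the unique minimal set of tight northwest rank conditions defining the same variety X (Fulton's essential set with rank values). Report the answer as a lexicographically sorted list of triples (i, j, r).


Reconstructing r_w from the 25 given conditions:

  R[1]: 0, 1, 1, 1, 1, 1, 1, 1, 1, 1
  R[2]: 0, 1, 1, 1, 2, 2, 2, 2, 2, 2
  R[3]: 0, 1, 2, 2, 3, 3, 3, 3, 3, 3
  R[4]: 0, 1, 2, 3, 4, 4, 4, 4, 4, 4
  R[5]: 0, 1, 2, 3, 4, 4, 5, 5, 5, 5
  R[6]: 0, 1, 2, 3, 4, 4, 5, 5, 6, 6
  R[7]: 0, 1, 2, 3, 4, 4, 5, 6, 7, 7
  R[8]: 0, 1, 2, 3, 4, 4, 5, 6, 7, 8
  R[9]: 1, 2, 3, 4, 5, 5, 6, 7, 8, 9
  R[10]: 1, 2, 3, 4, 5, 6, 7, 8, 9, 10

reading off 1-entries of Δ²R: w = (2, 5, 3, 4, 7, 9, 8, 10, 1, 6).

Rothe diagram D(w) (15 cells), 4 SE-corners (essential conditions):

[(2, 4, 1), (6, 8, 5), (8, 1, 0), (8, 6, 4)]


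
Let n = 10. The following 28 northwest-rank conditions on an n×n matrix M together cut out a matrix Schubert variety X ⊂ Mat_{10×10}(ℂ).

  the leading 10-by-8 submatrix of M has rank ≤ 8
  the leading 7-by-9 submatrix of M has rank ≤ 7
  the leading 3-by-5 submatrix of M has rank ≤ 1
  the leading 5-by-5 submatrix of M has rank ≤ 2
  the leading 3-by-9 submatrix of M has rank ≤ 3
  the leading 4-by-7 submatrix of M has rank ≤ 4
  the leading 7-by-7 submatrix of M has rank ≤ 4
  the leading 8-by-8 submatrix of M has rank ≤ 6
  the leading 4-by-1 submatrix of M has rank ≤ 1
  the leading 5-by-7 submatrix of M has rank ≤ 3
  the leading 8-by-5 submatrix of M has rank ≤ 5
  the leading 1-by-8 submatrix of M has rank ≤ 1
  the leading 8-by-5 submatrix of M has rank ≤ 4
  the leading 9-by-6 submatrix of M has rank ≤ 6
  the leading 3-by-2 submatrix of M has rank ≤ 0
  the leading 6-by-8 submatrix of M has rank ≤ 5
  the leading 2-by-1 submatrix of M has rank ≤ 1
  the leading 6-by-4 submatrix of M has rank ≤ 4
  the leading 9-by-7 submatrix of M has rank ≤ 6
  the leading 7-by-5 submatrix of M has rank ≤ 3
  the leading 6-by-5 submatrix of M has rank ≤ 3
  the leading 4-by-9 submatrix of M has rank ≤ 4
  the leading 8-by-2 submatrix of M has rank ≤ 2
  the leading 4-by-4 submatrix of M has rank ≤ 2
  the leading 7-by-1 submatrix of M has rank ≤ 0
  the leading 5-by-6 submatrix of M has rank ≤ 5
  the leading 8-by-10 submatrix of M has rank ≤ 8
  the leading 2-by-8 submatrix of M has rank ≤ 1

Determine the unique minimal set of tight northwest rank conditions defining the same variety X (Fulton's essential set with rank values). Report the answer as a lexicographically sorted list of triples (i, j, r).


Propagating the 28 rank bounds to every northwest block:

  row 1: 0 | 0 | 1 | 1 | 1 | 1 | 1 | 1 | 1 | 1
  row 2: 0 | 0 | 1 | 1 | 1 | 1 | 1 | 1 | 2 | 2
  row 3: 0 | 0 | 1 | 1 | 1 | 2 | 2 | 2 | 3 | 3
  row 4: 0 | 1 | 2 | 2 | 2 | 3 | 3 | 3 | 4 | 4
  row 5: 0 | 1 | 2 | 2 | 2 | 3 | 3 | 4 | 5 | 5
  row 6: 0 | 1 | 2 | 3 | 3 | 4 | 4 | 5 | 6 | 6
  row 7: 0 | 1 | 2 | 3 | 3 | 4 | 4 | 5 | 6 | 7
  row 8: 1 | 2 | 3 | 4 | 4 | 5 | 5 | 6 | 7 | 8
  row 9: 1 | 2 | 3 | 4 | 5 | 6 | 6 | 7 | 8 | 9
  row 10: 1 | 2 | 3 | 4 | 5 | 6 | 7 | 8 | 9 | 10

second differences of R give the permutation w = (3, 9, 6, 2, 8, 4, 10, 1, 5, 7).

Rothe diagram D(w) (22 cells), 8 SE-corners (essential conditions):

[(2, 8, 1), (3, 2, 0), (3, 5, 1), (5, 5, 2), (5, 7, 3), (7, 1, 0), (7, 5, 3), (7, 7, 4)]


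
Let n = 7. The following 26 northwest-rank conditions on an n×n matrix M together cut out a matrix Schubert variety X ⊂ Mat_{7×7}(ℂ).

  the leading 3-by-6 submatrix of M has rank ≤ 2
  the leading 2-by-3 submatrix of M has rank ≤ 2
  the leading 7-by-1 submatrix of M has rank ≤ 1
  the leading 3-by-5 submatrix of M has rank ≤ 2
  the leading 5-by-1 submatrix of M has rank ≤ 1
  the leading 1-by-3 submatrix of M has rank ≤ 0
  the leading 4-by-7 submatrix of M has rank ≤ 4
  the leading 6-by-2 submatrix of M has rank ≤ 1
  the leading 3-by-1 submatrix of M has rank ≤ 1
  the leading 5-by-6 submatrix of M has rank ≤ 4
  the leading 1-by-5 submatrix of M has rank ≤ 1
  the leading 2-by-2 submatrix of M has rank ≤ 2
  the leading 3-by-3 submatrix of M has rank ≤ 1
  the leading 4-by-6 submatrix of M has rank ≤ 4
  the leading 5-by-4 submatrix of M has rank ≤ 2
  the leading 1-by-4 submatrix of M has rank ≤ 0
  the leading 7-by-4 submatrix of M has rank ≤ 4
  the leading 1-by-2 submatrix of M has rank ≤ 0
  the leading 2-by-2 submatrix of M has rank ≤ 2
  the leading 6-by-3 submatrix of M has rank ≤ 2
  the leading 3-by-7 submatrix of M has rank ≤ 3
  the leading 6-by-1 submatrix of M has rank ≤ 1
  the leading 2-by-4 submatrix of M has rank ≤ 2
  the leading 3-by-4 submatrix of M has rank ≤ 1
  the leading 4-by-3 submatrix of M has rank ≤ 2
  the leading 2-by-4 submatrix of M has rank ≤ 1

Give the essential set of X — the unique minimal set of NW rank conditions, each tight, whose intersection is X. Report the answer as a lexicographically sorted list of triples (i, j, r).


Reconstructing r_w from the 26 given conditions:

  row 1: 0  0  0  0  1  1  1
  row 2: 1  1  1  1  2  2  2
  row 3: 1  1  1  1  2  2  3
  row 4: 1  1  2  2  3  3  4
  row 5: 1  1  2  2  3  4  5
  row 6: 1  1  2  3  4  5  6
  row 7: 1  2  3  4  5  6  7

so w = (5, 1, 7, 3, 6, 4, 2).

D(w) has 12 cells with 5 SE-corners; essential set:

[(1, 4, 0), (3, 4, 1), (3, 6, 2), (5, 4, 2), (6, 2, 1)]


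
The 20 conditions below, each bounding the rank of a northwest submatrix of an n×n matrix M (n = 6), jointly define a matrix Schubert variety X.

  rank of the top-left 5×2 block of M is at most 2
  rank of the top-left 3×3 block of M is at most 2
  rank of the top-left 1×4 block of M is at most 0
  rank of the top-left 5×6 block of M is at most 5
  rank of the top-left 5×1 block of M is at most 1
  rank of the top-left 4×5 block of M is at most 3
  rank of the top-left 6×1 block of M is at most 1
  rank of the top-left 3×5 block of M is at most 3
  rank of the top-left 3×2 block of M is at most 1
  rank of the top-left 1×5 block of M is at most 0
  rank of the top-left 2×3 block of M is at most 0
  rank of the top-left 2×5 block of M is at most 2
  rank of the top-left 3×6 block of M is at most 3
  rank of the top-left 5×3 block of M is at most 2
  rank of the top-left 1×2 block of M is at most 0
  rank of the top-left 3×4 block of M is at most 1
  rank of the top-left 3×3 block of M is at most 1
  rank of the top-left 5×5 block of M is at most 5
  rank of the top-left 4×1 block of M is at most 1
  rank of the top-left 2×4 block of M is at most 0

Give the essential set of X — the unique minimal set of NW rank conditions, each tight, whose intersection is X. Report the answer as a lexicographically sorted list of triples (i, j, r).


Reconstructing r_w from the 20 given conditions:

  0  0  0  0  0  1
  0  0  0  0  1  2
  1  1  1  1  2  3
  1  2  2  2  3  4
  1  2  2  3  4  5
  1  2  3  4  5  6

giving w = (6, 5, 1, 2, 4, 3) via Δ²R.

ℓ(w)=10; the 3 essential cells (i,j,r):

[(1, 5, 0), (2, 4, 0), (5, 3, 2)]


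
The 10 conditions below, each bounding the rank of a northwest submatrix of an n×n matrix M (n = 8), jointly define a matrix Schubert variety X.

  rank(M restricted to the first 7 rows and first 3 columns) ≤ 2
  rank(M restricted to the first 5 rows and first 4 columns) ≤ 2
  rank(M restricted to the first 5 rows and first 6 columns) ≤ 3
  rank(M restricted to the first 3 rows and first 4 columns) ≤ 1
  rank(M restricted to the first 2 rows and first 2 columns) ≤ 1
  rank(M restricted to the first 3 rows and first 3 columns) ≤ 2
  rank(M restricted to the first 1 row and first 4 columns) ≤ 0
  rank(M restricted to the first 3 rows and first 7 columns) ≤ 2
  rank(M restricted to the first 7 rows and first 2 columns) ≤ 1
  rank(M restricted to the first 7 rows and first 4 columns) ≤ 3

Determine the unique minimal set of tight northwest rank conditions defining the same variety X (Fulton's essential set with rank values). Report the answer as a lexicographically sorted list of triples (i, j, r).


Recovering R(i,j) via the rank-extension bound from the 10 conditions:

  i=1: 0 | 0 | 0 | 0 | 1 | 1 | 1 | 1
  i=2: 1 | 1 | 1 | 1 | 2 | 2 | 2 | 2
  i=3: 1 | 1 | 1 | 1 | 2 | 2 | 2 | 3
  i=4: 1 | 1 | 2 | 2 | 3 | 3 | 3 | 4
  i=5: 1 | 1 | 2 | 2 | 3 | 3 | 4 | 5
  i=6: 1 | 1 | 2 | 3 | 4 | 4 | 5 | 6
  i=7: 1 | 1 | 2 | 3 | 4 | 5 | 6 | 7
  i=8: 1 | 2 | 3 | 4 | 5 | 6 | 7 | 8

reading off 1-entries of Δ²R: w = (5, 1, 8, 3, 7, 4, 6, 2).

|D(w)|=15, |Ess(w)|=6:

[(1, 4, 0), (3, 4, 1), (3, 7, 2), (5, 4, 2), (5, 6, 3), (7, 2, 1)]


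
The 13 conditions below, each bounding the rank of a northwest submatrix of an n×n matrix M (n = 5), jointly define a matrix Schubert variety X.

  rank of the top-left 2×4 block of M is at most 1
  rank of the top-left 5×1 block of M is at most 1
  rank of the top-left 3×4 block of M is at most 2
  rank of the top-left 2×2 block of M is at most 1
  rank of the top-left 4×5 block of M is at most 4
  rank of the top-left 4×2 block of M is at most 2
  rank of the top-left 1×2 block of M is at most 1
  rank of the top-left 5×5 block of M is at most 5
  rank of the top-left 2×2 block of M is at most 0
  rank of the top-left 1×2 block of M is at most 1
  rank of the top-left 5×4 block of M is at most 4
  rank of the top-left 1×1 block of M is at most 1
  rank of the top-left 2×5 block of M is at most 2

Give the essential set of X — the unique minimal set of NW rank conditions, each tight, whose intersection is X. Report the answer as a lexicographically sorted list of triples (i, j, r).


Recovering R(i,j) via the rank-extension bound from the 13 conditions:

  i=1: 0 0 1 1 1
  i=2: 0 0 1 1 2
  i=3: 1 1 2 2 3
  i=4: 1 2 3 3 4
  i=5: 1 2 3 4 5

giving w = (3, 5, 1, 2, 4) via Δ²R.

2 SE-corners of the 5-cell Rothe diagram give Ess(w):

[(2, 2, 0), (2, 4, 1)]


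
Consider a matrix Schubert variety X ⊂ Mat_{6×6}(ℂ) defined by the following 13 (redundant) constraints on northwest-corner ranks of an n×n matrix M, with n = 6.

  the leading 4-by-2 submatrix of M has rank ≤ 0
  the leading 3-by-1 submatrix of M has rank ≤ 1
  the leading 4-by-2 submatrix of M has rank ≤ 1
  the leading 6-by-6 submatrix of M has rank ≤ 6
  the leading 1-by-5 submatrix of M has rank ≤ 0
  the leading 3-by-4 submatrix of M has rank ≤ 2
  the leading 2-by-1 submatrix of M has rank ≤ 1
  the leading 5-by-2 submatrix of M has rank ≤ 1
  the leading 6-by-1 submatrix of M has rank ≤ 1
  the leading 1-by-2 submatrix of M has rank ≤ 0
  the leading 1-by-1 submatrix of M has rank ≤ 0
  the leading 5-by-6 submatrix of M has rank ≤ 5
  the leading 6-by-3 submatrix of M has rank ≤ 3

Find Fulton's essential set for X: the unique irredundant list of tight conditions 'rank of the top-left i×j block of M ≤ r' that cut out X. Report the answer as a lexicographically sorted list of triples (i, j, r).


Propagating the 13 rank bounds to every northwest block:

  i=1: 0  0  0  0  0  1
  i=2: 0  0  1  1  1  2
  i=3: 0  0  1  2  2  3
  i=4: 0  0  1  2  3  4
  i=5: 1  1  2  3  4  5
  i=6: 1  2  3  4  5  6

reading off 1-entries of Δ²R: w = (6, 3, 4, 5, 1, 2).

Fulton essential set (2 of the 11 Rothe cells):

[(1, 5, 0), (4, 2, 0)]


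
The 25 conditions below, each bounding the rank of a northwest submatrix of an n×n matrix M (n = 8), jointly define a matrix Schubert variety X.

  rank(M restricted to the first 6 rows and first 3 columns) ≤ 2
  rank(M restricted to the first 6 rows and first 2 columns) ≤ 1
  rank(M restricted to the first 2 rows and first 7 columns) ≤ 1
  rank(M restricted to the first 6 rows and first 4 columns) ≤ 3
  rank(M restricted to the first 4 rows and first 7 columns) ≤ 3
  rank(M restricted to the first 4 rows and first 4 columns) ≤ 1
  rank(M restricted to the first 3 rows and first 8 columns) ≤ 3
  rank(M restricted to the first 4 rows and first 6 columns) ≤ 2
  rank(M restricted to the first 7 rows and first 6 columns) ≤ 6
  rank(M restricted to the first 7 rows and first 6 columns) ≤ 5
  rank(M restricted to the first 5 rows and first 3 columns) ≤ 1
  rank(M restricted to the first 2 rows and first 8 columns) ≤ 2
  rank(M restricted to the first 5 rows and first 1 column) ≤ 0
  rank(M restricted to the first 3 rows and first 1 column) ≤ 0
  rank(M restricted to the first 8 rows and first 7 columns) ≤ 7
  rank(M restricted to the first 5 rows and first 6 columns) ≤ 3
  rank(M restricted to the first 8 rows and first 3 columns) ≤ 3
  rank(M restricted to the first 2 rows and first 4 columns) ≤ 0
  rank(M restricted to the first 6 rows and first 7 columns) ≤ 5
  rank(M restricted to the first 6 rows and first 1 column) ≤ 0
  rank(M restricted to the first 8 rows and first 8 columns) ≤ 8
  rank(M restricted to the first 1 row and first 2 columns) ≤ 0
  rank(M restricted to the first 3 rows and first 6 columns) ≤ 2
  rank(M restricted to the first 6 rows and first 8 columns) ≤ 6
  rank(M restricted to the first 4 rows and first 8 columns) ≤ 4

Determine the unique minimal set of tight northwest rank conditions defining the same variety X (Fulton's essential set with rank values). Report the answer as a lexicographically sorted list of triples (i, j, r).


Rank table r_w(8×8) implied by the 25 constraints:

  R[1]: 0 | 0 | 0 | 0 | 1 | 1 | 1 | 1
  R[2]: 0 | 0 | 0 | 0 | 1 | 1 | 1 | 2
  R[3]: 0 | 1 | 1 | 1 | 2 | 2 | 2 | 3
  R[4]: 0 | 1 | 1 | 1 | 2 | 2 | 3 | 4
  R[5]: 0 | 1 | 1 | 2 | 3 | 3 | 4 | 5
  R[6]: 0 | 1 | 2 | 3 | 4 | 4 | 5 | 6
  R[7]: 1 | 2 | 3 | 4 | 5 | 5 | 6 | 7
  R[8]: 1 | 2 | 3 | 4 | 5 | 6 | 7 | 8

hence w(1..8) = (5, 8, 2, 7, 4, 3, 1, 6).

6 SE-corners of the 18-cell Rothe diagram give Ess(w):

[(2, 4, 0), (2, 7, 1), (4, 4, 1), (4, 6, 2), (5, 3, 1), (6, 1, 0)]


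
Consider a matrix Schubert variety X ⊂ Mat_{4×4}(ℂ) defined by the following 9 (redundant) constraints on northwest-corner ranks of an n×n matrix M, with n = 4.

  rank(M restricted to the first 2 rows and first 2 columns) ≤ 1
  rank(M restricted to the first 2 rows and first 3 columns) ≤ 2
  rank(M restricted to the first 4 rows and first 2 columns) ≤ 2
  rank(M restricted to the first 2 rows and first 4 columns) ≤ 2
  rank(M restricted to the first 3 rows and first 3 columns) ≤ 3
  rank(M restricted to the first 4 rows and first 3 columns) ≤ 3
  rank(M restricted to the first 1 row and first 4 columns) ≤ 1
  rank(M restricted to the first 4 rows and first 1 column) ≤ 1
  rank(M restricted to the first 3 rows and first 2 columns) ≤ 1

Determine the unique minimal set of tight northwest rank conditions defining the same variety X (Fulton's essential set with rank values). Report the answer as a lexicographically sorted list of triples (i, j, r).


Computing R[i][j] = min implied NW-rank bound (n=4, 9 conditions):

  row 1: 1 | 1 | 1 | 1
  row 2: 1 | 1 | 2 | 2
  row 3: 1 | 1 | 2 | 3
  row 4: 1 | 2 | 3 | 4

the unique w with this rank table is (1, 3, 4, 2).

ℓ(w)=2; the 1 essential cell (i,j,r):

[(3, 2, 1)]


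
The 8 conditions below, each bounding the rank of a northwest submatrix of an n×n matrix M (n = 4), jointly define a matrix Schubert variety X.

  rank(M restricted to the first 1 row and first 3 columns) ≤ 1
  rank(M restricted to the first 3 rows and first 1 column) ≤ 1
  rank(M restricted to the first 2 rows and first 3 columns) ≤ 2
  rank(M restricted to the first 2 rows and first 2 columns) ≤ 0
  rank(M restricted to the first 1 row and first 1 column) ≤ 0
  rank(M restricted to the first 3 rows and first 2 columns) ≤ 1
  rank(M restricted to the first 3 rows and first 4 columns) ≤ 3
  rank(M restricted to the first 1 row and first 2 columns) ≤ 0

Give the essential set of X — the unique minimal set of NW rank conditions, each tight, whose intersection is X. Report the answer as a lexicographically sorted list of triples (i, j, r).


Rank table r_w(4×4) implied by the 8 constraints:

  R[1]: 0 | 0 | 1 | 1
  R[2]: 0 | 0 | 1 | 2
  R[3]: 1 | 1 | 2 | 3
  R[4]: 1 | 2 | 3 | 4

second differences of R give the permutation w = (3, 4, 1, 2).

Rothe diagram D(w) (4 cells), 1 SE-corner (essential condition):

[(2, 2, 0)]


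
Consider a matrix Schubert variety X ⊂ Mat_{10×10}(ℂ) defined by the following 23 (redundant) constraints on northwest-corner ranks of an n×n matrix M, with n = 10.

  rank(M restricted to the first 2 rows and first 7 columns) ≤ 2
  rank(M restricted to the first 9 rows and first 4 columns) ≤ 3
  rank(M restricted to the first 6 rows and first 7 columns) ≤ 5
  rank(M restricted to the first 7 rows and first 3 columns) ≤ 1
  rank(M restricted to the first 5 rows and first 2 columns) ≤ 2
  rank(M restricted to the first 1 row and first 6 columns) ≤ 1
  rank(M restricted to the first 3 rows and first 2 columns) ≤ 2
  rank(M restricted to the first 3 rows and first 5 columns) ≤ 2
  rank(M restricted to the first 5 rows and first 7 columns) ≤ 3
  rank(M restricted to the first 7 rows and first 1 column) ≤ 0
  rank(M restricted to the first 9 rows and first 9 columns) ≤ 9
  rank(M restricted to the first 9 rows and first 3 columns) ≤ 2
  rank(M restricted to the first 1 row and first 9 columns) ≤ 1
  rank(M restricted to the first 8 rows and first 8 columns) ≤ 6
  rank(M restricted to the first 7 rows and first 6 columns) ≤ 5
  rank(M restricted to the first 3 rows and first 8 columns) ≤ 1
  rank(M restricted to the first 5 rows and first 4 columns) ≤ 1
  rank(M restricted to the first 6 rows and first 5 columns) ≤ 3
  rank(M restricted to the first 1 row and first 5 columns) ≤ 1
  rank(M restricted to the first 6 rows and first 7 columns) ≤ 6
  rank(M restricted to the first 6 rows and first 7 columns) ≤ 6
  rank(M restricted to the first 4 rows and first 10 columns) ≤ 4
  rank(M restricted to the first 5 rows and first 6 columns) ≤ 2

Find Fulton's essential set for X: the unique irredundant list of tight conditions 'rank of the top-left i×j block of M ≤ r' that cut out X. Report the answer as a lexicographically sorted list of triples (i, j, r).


Computing R[i][j] = min implied NW-rank bound (n=10, 23 conditions):

  row 1: 0, 1, 1, 1, 1, 1, 1, 1, 1, 1
  row 2: 0, 1, 1, 1, 1, 1, 1, 1, 2, 2
  row 3: 0, 1, 1, 1, 1, 1, 1, 1, 2, 3
  row 4: 0, 1, 1, 1, 2, 2, 2, 2, 3, 4
  row 5: 0, 1, 1, 1, 2, 2, 3, 3, 4, 5
  row 6: 0, 1, 1, 2, 3, 3, 4, 4, 5, 6
  row 7: 0, 1, 1, 2, 3, 4, 5, 5, 6, 7
  row 8: 1, 2, 2, 3, 4, 5, 6, 6, 7, 8
  row 9: 1, 2, 2, 3, 4, 5, 6, 7, 8, 9
  row 10: 1, 2, 3, 4, 5, 6, 7, 8, 9, 10

reading off 1-entries of Δ²R: w = (2, 9, 10, 5, 7, 4, 6, 1, 8, 3).

Rothe diagram D(w) (27 cells), 6 SE-corners (essential conditions):

[(3, 8, 1), (5, 4, 1), (5, 6, 2), (7, 1, 0), (7, 3, 1), (9, 3, 2)]


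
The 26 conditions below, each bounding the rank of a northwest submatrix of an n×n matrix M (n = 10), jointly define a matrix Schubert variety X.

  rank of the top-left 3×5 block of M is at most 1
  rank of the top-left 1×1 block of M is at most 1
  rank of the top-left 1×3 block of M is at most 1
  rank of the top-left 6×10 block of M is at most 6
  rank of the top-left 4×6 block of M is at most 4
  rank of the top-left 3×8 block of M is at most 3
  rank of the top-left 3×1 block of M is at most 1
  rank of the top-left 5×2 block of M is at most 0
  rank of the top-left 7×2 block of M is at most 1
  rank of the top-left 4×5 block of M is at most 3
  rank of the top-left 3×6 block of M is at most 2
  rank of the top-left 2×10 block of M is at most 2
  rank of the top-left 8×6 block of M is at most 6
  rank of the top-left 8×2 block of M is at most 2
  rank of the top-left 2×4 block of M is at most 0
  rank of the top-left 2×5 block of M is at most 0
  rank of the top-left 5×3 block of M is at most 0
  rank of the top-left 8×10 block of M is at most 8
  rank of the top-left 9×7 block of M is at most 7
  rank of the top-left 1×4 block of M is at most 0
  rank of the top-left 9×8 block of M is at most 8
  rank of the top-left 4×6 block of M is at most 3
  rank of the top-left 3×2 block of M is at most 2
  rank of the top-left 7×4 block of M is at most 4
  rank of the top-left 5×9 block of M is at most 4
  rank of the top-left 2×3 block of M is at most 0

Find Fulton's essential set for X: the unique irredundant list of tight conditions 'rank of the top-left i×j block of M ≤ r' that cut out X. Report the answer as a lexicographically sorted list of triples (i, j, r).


Recovering R(i,j) via the rank-extension bound from the 26 conditions:

  row 1: 0 | 0 | 0 | 0 | 0 | 1 | 1 | 1 | 1 | 1
  row 2: 0 | 0 | 0 | 0 | 0 | 1 | 2 | 2 | 2 | 2
  row 3: 0 | 0 | 0 | 1 | 1 | 2 | 3 | 3 | 3 | 3
  row 4: 0 | 0 | 0 | 1 | 2 | 3 | 4 | 4 | 4 | 4
  row 5: 0 | 0 | 0 | 1 | 2 | 3 | 4 | 4 | 4 | 5
  row 6: 1 | 1 | 1 | 2 | 3 | 4 | 5 | 5 | 5 | 6
  row 7: 1 | 1 | 2 | 3 | 4 | 5 | 6 | 6 | 6 | 7
  row 8: 1 | 2 | 3 | 4 | 5 | 6 | 7 | 7 | 7 | 8
  row 9: 1 | 2 | 3 | 4 | 5 | 6 | 7 | 8 | 8 | 9
  row 10: 1 | 2 | 3 | 4 | 5 | 6 | 7 | 8 | 9 | 10

giving w = (6, 7, 4, 5, 10, 1, 3, 2, 8, 9) via Δ²R.

Fulton essential set (4 of the 22 Rothe cells):

[(2, 5, 0), (5, 3, 0), (5, 9, 4), (7, 2, 1)]
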